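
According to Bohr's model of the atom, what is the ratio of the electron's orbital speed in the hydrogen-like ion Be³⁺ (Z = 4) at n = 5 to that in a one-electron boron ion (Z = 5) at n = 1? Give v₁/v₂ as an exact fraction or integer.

4/25

v ∝ Z^1 · n^-1
v₁/v₂ = (4/5)^1 · (5/1)^-1 = 4/25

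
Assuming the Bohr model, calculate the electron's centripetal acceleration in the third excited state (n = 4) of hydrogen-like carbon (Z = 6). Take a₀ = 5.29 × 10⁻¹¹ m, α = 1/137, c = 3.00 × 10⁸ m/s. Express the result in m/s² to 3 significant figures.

7.65 × 10²² m/s²

r = n²a₀/Z = 1.41 × 10⁻¹⁰ m, v = Zαc/n = 3.28 × 10⁶ m/s
a = v²/r = (3.28 × 10⁶)² / 1.41 × 10⁻¹⁰ = 7.65 × 10²² m/s²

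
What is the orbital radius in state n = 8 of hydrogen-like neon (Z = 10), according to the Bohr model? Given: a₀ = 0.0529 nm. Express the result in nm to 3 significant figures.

r_n = n²a₀/Z = 8² × 0.0529 / 10
    = 64 × 0.0529 / 10 = 0.339 nm

0.339 nm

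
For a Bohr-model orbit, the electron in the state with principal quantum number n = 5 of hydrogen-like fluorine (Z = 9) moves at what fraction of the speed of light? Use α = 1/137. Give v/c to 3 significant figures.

v_n = Zαc/n, so v/c = Zα/n = 9 × 0.00730 / 5 = 0.0131

0.0131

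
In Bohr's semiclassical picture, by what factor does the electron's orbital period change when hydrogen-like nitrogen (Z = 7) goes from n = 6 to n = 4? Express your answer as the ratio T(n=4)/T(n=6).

T ∝ Z^-2 · n^3; with Z fixed, T ∝ n^3.
T(n=4)/T(n=6) = (4/6)^3 = 8/27

8/27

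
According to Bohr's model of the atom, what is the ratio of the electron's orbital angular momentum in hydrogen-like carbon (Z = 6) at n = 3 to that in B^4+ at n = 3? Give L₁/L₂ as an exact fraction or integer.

1

L = nℏ is independent of Z.
L₁/L₂ = n₁/n₂ = 3/3 = 1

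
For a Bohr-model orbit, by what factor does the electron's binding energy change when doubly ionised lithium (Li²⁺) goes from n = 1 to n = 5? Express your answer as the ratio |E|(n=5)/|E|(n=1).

|E| ∝ Z^2 · n^-2; with Z fixed, |E| ∝ n^-2.
|E|(n=5)/|E|(n=1) = (5/1)^-2 = 1/25

1/25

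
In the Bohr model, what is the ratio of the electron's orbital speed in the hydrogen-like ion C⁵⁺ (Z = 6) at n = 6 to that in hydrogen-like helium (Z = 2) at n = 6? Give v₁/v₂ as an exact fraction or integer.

v ∝ Z^1 · n^-1
v₁/v₂ = (6/2)^1 · (6/6)^-1 = 3

3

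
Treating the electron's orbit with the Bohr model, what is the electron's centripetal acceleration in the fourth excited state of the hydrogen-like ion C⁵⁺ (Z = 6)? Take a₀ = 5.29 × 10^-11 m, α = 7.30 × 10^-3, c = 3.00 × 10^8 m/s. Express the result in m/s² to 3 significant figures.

r = n²a₀/Z = 2.20 × 10^-10 m, v = Zαc/n = 2.63 × 10^6 m/s
a = v²/r = (2.63 × 10^6)² / 2.20 × 10^-10 = 3.13 × 10^22 m/s²

3.13 × 10^22 m/s²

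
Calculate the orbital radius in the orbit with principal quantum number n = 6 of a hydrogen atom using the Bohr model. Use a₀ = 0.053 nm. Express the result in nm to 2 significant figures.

r_n = n²a₀/Z = 6² × 0.053 / 1
    = 36 × 0.053 / 1 = 1.9 nm

1.9 nm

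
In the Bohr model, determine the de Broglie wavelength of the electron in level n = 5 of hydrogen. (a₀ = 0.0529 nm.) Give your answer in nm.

The Bohr quantisation condition is nλ = 2πr_n.
r_n = n²a₀/Z = 1.32 nm
λ = 2πr_n/n = 2π·1.32/5 = 1.66 nm

1.66 nm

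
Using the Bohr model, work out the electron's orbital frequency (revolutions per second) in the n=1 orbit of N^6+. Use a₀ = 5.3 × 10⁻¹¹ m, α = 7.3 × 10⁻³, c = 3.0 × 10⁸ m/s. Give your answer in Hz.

r = n²a₀/Z = 7.6 × 10⁻¹² m, v = Zαc/n = 1.5 × 10⁷ m/s
f = v/(2πr) = 3.2 × 10¹⁷ Hz

3.2 × 10¹⁷ Hz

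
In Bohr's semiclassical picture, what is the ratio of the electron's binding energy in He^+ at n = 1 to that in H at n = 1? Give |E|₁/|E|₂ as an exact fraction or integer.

4

|E| ∝ Z^2 · n^-2
|E|₁/|E|₂ = (2/1)^2 · (1/1)^-2 = 4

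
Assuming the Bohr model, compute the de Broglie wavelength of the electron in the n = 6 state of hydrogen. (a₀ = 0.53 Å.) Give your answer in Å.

20 Å

The Bohr quantisation condition is nλ = 2πr_n.
r_n = n²a₀/Z = 19 Å
λ = 2πr_n/n = 2π·19/6 = 20 Å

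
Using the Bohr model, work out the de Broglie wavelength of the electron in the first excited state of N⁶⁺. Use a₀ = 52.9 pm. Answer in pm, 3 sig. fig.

95.0 pm

The Bohr quantisation condition is nλ = 2πr_n.
r_n = n²a₀/Z = 30.2 pm
λ = 2πr_n/n = 2π·30.2/2 = 95.0 pm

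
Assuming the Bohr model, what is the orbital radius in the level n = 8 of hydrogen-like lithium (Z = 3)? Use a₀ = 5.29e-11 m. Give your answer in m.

r_n = n²a₀/Z = 8² × 5.29e-11 / 3
    = 64 × 5.29e-11 / 3 = 1.13e-9 m

1.13e-9 m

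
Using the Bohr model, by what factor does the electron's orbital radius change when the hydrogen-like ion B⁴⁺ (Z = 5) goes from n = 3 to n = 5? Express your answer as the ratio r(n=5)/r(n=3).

25/9

r ∝ Z^-1 · n^2; with Z fixed, r ∝ n^2.
r(n=5)/r(n=3) = (5/3)^2 = 25/9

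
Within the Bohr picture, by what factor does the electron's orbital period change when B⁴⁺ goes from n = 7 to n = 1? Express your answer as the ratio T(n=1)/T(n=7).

T ∝ Z^-2 · n^3; with Z fixed, T ∝ n^3.
T(n=1)/T(n=7) = (1/7)^3 = 1/343

1/343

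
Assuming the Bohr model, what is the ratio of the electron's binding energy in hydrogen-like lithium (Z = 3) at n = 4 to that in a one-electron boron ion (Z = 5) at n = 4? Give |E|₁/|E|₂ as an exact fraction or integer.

|E| ∝ Z^2 · n^-2
|E|₁/|E|₂ = (3/5)^2 · (4/4)^-2 = 9/25

9/25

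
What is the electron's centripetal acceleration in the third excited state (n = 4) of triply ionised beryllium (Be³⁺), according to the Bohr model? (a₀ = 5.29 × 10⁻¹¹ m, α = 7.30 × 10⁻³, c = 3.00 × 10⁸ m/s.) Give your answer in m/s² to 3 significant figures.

2.27 × 10²² m/s²

r = n²a₀/Z = 2.12 × 10⁻¹⁰ m, v = Zαc/n = 2.19 × 10⁶ m/s
a = v²/r = (2.19 × 10⁶)² / 2.12 × 10⁻¹⁰ = 2.27 × 10²² m/s²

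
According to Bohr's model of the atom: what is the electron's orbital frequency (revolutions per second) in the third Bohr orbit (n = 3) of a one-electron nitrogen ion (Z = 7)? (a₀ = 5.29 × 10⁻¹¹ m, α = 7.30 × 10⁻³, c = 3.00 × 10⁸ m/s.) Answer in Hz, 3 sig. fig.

1.20 × 10¹⁶ Hz

r = n²a₀/Z = 6.80 × 10⁻¹¹ m, v = Zαc/n = 5.11 × 10⁶ m/s
f = v/(2πr) = 1.20 × 10¹⁶ Hz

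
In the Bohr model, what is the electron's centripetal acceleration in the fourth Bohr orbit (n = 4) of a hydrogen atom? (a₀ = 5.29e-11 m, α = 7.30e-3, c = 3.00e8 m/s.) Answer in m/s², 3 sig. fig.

r = n²a₀/Z = 8.46e-10 m, v = Zαc/n = 5.47e5 m/s
a = v²/r = (5.47e5)² / 8.46e-10 = 3.54e20 m/s²

3.54e20 m/s²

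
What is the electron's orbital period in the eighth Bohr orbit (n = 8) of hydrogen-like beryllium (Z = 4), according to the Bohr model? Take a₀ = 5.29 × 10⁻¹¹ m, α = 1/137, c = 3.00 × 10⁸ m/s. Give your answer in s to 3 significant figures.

r = n²a₀/Z = 8²·5.29 × 10⁻¹¹/4 = 8.46 × 10⁻¹⁰ m
v = Zαc/n = 4·0.00730·3.00 × 10⁸/8 = 1.09 × 10⁶ m/s
T = 2πr/v = 4.86 × 10⁻¹⁵ s

4.86 × 10⁻¹⁵ s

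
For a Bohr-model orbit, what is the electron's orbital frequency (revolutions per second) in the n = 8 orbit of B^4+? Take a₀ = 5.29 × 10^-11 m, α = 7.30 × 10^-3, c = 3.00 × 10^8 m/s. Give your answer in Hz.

3.22 × 10^14 Hz

r = n²a₀/Z = 6.77 × 10^-10 m, v = Zαc/n = 1.37 × 10^6 m/s
f = v/(2πr) = 3.22 × 10^14 Hz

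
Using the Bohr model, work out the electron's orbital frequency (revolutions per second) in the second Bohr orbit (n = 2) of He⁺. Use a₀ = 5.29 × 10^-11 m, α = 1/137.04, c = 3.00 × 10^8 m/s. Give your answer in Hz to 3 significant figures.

3.29 × 10^15 Hz

r = n²a₀/Z = 1.06 × 10^-10 m, v = Zαc/n = 2.19 × 10^6 m/s
f = v/(2πr) = 3.29 × 10^15 Hz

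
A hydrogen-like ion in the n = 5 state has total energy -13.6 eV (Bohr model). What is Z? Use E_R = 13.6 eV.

5

E_n = −E_R Z²/n² ⇒ Z² = −E_n n²/E_R = 13.6 × 5² / 13.6 ≈ 25.00
Z = 5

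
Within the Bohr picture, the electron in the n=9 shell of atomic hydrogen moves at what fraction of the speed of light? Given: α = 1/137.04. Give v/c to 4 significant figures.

0.0008108

v_n = Zαc/n, so v/c = Zα/n = 1 × 0.007297 / 9 = 0.0008108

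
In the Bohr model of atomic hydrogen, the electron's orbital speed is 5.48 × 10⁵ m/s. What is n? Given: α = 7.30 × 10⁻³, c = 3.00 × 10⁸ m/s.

v_n = Zαc/n ⇒ n = Zαc/v = 1 × 0.00730 × 3.00 × 10⁸ / 5.48 × 10⁵ ≈ 4.00
n = 4

4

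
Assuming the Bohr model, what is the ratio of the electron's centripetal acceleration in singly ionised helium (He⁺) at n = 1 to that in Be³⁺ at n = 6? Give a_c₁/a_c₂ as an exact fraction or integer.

162

a_c ∝ Z^3 · n^-4
a_c₁/a_c₂ = (2/4)^3 · (1/6)^-4 = 162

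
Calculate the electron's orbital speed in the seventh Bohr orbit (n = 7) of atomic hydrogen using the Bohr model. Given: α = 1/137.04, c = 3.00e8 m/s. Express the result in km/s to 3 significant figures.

v_n = Zαc/n = 1 × 0.00730 × 3.00e8 / 7
    = 313 km/s

313 km/s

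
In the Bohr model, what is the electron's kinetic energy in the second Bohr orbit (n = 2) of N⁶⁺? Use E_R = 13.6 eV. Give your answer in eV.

167 eV

For a Coulomb orbit the virial theorem gives K = −E_n.
E_n = −E_R·Z²/n², so K = E_R·Z²/n² = 13.6 × 7²/2² = 167 eV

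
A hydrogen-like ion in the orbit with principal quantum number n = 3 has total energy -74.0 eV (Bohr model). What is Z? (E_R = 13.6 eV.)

E_n = −E_R Z²/n² ⇒ Z² = −E_n n²/E_R = 74.0 × 3² / 13.6 ≈ 48.97
Z = 7

7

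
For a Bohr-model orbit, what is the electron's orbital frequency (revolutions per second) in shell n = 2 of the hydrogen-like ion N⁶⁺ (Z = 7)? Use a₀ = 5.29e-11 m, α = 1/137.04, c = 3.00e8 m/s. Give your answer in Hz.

4.03e16 Hz

r = n²a₀/Z = 3.02e-11 m, v = Zαc/n = 7.66e6 m/s
f = v/(2πr) = 4.03e16 Hz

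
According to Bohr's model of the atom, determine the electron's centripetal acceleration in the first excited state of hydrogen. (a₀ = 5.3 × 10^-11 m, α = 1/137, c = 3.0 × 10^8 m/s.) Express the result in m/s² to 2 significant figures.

5.7 × 10^21 m/s²

r = n²a₀/Z = 2.1 × 10^-10 m, v = Zαc/n = 1.1 × 10^6 m/s
a = v²/r = (1.1 × 10^6)² / 2.1 × 10^-10 = 5.7 × 10^21 m/s²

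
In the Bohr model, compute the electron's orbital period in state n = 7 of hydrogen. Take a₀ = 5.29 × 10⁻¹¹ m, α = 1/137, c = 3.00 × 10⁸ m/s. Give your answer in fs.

52.1 fs

r = n²a₀/Z = 7²·5.29 × 10⁻¹¹/1 = 2.59 × 10⁻⁹ m
v = Zαc/n = 1·0.00730·3.00 × 10⁸/7 = 3.13 × 10⁵ m/s
T = 2πr/v = 5.21 × 10⁻¹⁴ s = 52.1 fs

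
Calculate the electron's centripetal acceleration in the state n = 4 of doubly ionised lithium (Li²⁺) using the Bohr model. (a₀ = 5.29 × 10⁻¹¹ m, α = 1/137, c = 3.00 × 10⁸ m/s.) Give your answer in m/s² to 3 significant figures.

r = n²a₀/Z = 2.82 × 10⁻¹⁰ m, v = Zαc/n = 1.64 × 10⁶ m/s
a = v²/r = (1.64 × 10⁶)² / 2.82 × 10⁻¹⁰ = 9.56 × 10²¹ m/s²

9.56 × 10²¹ m/s²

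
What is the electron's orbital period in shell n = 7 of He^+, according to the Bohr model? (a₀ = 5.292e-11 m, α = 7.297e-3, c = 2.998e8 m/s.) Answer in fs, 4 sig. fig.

r = n²a₀/Z = 7²·5.292e-11/2 = 1.297e-9 m
v = Zαc/n = 2·0.007297·2.998e8/7 = 6.250e5 m/s
T = 2πr/v = 1.303e-14 s = 13.03 fs

13.03 fs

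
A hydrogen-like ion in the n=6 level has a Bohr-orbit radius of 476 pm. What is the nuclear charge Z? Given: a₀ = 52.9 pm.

4

r_n = n²a₀/Z ⇒ Z = n²a₀/r = 6² × 52.9 / 476 ≈ 4.00
Z = 4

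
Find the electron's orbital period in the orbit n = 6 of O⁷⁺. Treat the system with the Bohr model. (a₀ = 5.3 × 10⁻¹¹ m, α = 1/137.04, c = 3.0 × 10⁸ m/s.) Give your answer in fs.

0.51 fs

r = n²a₀/Z = 6²·5.3 × 10⁻¹¹/8 = 2.4 × 10⁻¹⁰ m
v = Zαc/n = 8·0.0073·3.0 × 10⁸/6 = 2.9 × 10⁶ m/s
T = 2πr/v = 5.1 × 10⁻¹⁶ s = 0.51 fs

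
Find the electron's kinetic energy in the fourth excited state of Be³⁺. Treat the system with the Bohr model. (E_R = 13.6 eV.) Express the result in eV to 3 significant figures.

For a Coulomb orbit the virial theorem gives K = −E_n.
E_n = −E_R·Z²/n², so K = E_R·Z²/n² = 13.6 × 4²/5² = 8.70 eV

8.70 eV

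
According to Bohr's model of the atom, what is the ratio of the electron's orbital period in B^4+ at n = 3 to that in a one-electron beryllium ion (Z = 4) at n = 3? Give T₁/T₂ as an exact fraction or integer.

T ∝ Z^-2 · n^3
T₁/T₂ = (5/4)^-2 · (3/3)^3 = 16/25

16/25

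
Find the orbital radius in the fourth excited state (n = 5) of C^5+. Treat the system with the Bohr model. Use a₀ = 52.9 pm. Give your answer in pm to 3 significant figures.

220 pm

r_n = n²a₀/Z = 5² × 52.9 / 6
    = 25 × 52.9 / 6 = 220 pm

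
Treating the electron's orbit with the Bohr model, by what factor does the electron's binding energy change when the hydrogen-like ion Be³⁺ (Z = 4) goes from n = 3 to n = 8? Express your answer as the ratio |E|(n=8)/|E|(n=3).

9/64

|E| ∝ Z^2 · n^-2; with Z fixed, |E| ∝ n^-2.
|E|(n=8)/|E|(n=3) = (8/3)^-2 = 9/64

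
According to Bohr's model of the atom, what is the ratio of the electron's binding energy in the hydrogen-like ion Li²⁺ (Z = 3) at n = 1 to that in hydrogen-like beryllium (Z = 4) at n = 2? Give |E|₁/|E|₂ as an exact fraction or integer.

|E| ∝ Z^2 · n^-2
|E|₁/|E|₂ = (3/4)^2 · (1/2)^-2 = 9/4

9/4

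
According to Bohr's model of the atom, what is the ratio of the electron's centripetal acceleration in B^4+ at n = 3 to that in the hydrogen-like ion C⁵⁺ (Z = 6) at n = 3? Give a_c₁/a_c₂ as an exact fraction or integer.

a_c ∝ Z^3 · n^-4
a_c₁/a_c₂ = (5/6)^3 · (3/3)^-4 = 125/216

125/216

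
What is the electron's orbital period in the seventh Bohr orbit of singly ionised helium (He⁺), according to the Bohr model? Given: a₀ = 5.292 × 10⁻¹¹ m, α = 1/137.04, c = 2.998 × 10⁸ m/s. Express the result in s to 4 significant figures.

r = n²a₀/Z = 7²·5.292 × 10⁻¹¹/2 = 1.297 × 10⁻⁹ m
v = Zαc/n = 2·0.007297·2.998 × 10⁸/7 = 6.251 × 10⁵ m/s
T = 2πr/v = 1.303 × 10⁻¹⁴ s

1.303 × 10⁻¹⁴ s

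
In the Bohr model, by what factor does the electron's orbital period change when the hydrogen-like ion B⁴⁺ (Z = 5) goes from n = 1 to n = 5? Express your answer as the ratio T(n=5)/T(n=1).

125

T ∝ Z^-2 · n^3; with Z fixed, T ∝ n^3.
T(n=5)/T(n=1) = (5/1)^3 = 125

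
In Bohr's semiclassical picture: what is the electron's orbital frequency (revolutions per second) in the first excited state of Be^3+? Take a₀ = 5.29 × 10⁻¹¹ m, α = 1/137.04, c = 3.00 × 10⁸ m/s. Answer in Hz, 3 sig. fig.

r = n²a₀/Z = 5.29 × 10⁻¹¹ m, v = Zαc/n = 4.38 × 10⁶ m/s
f = v/(2πr) = 1.32 × 10¹⁶ Hz

1.32 × 10¹⁶ Hz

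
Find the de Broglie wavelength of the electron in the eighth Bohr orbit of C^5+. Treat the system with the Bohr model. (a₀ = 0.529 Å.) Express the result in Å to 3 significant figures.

The Bohr quantisation condition is nλ = 2πr_n.
r_n = n²a₀/Z = 5.64 Å
λ = 2πr_n/n = 2π·5.64/8 = 4.43 Å

4.43 Å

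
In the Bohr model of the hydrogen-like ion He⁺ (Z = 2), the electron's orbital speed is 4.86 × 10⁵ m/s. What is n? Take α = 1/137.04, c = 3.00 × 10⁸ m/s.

9

v_n = Zαc/n ⇒ n = Zαc/v = 2 × 0.00730 × 3.00 × 10⁸ / 4.86 × 10⁵ ≈ 9.01
n = 9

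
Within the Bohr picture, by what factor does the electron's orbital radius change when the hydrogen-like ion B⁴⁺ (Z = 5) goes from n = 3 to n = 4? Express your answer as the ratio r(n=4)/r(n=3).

r ∝ Z^-1 · n^2; with Z fixed, r ∝ n^2.
r(n=4)/r(n=3) = (4/3)^2 = 16/9

16/9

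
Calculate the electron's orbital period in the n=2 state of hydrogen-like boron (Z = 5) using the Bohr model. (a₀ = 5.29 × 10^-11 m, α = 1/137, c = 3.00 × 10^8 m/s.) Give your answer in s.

4.86 × 10^-17 s

r = n²a₀/Z = 2²·5.29 × 10^-11/5 = 4.23 × 10^-11 m
v = Zαc/n = 5·0.00730·3.00 × 10^8/2 = 5.47 × 10^6 m/s
T = 2πr/v = 4.86 × 10^-17 s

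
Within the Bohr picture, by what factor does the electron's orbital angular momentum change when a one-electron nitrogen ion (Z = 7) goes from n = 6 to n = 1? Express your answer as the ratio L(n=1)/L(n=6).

1/6

L = nℏ depends only on n, so L ∝ n.
L(n=1)/L(n=6) = (1/6)^1 = 1/6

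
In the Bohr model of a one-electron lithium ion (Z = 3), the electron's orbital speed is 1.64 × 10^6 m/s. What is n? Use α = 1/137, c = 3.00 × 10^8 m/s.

v_n = Zαc/n ⇒ n = Zαc/v = 3 × 0.00730 × 3.00 × 10^8 / 1.64 × 10^6 ≈ 4.01
n = 4

4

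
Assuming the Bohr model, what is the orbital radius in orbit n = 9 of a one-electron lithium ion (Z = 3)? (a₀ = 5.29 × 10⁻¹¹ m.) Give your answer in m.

r_n = n²a₀/Z = 9² × 5.29 × 10⁻¹¹ / 3
    = 81 × 5.29 × 10⁻¹¹ / 3 = 1.43 × 10⁻⁹ m

1.43 × 10⁻⁹ m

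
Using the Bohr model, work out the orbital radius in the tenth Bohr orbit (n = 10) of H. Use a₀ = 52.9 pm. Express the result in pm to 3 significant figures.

r_n = n²a₀/Z = 10² × 52.9 / 1
    = 100 × 52.9 / 1 = 5290 pm

5290 pm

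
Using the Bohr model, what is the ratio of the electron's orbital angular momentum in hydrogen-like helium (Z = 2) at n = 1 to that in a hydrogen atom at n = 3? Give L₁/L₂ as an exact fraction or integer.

1/3

L = nℏ is independent of Z.
L₁/L₂ = n₁/n₂ = 1/3 = 1/3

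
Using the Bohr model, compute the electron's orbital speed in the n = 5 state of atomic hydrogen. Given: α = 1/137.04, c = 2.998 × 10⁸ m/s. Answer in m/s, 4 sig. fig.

4.375 × 10⁵ m/s

v_n = Zαc/n = 1 × 0.007297 × 2.998 × 10⁸ / 5
    = 4.375 × 10⁵ m/s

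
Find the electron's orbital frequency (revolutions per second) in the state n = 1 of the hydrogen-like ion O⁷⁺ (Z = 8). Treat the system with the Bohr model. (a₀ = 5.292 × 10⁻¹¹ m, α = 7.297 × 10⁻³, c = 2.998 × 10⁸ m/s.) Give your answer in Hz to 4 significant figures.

4.211 × 10¹⁷ Hz

r = n²a₀/Z = 6.615 × 10⁻¹² m, v = Zαc/n = 1.750 × 10⁷ m/s
f = v/(2πr) = 4.211 × 10¹⁷ Hz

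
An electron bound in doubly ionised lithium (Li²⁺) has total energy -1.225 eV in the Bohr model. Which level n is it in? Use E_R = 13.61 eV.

E_n = −E_R Z²/n² ⇒ n² = E_R Z²/(−E_n) = 13.61 × 3² / 1.225 ≈ 99.99
n = 10

10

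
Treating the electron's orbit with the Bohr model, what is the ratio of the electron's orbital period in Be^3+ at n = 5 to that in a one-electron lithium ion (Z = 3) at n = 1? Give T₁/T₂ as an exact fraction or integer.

T ∝ Z^-2 · n^3
T₁/T₂ = (4/3)^-2 · (5/1)^3 = 1125/16

1125/16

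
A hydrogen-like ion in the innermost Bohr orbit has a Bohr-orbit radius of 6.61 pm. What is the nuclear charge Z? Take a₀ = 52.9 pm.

8

r_n = n²a₀/Z ⇒ Z = n²a₀/r = 1² × 52.9 / 6.61 ≈ 8.00
Z = 8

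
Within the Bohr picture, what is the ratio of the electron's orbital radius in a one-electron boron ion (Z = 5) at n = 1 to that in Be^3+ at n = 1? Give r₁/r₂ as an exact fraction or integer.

r ∝ Z^-1 · n^2
r₁/r₂ = (5/4)^-1 · (1/1)^2 = 4/5

4/5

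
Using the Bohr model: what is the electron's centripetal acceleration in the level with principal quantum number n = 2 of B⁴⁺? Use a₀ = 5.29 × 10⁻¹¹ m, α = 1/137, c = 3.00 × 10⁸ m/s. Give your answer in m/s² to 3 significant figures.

7.08 × 10²³ m/s²

r = n²a₀/Z = 4.23 × 10⁻¹¹ m, v = Zαc/n = 5.47 × 10⁶ m/s
a = v²/r = (5.47 × 10⁶)² / 4.23 × 10⁻¹¹ = 7.08 × 10²³ m/s²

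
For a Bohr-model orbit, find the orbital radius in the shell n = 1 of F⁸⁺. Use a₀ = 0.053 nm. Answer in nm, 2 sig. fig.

r_n = n²a₀/Z = 1² × 0.053 / 9
    = 1 × 0.053 / 9 = 0.0059 nm

0.0059 nm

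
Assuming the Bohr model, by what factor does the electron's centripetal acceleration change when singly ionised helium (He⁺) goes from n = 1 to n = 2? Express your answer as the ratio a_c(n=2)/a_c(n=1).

a_c ∝ Z^3 · n^-4; with Z fixed, a_c ∝ n^-4.
a_c(n=2)/a_c(n=1) = (2/1)^-4 = 1/16

1/16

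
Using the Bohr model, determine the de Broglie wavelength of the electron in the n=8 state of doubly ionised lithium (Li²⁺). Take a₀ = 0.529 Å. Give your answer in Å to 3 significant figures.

The Bohr quantisation condition is nλ = 2πr_n.
r_n = n²a₀/Z = 11.3 Å
λ = 2πr_n/n = 2π·11.3/8 = 8.86 Å

8.86 Å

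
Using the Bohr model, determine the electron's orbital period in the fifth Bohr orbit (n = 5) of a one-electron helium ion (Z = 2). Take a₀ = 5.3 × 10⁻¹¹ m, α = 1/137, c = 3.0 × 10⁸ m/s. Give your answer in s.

r = n²a₀/Z = 5²·5.3 × 10⁻¹¹/2 = 6.6 × 10⁻¹⁰ m
v = Zαc/n = 2·0.0073·3.0 × 10⁸/5 = 8.8 × 10⁵ m/s
T = 2πr/v = 4.8 × 10⁻¹⁵ s

4.8 × 10⁻¹⁵ s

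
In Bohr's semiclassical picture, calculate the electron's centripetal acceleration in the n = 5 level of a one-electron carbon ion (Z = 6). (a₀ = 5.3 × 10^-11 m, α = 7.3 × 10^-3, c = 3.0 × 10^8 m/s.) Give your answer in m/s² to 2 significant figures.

r = n²a₀/Z = 2.2 × 10^-10 m, v = Zαc/n = 2.6 × 10^6 m/s
a = v²/r = (2.6 × 10^6)² / 2.2 × 10^-10 = 3.1 × 10^22 m/s²

3.1 × 10^22 m/s²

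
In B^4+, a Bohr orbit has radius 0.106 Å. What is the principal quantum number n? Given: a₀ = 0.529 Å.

1

r_n = n²a₀/Z ⇒ n² = rZ/a₀ = 0.106 × 5 / 0.529 ≈ 1.00
n = 1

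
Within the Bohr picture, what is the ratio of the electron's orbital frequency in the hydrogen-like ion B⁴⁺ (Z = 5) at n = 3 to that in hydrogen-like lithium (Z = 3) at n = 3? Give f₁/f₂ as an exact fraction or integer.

f ∝ Z^2 · n^-3
f₁/f₂ = (5/3)^2 · (3/3)^-3 = 25/9

25/9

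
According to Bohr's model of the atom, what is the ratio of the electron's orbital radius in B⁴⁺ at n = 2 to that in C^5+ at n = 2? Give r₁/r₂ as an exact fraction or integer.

r ∝ Z^-1 · n^2
r₁/r₂ = (5/6)^-1 · (2/2)^2 = 6/5

6/5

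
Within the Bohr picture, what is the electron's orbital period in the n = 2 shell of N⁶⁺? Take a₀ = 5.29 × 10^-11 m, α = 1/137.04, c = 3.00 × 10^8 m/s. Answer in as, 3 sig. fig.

24.8 as

r = n²a₀/Z = 2²·5.29 × 10^-11/7 = 3.02 × 10^-11 m
v = Zαc/n = 7·0.00730·3.00 × 10^8/2 = 7.66 × 10^6 m/s
T = 2πr/v = 2.48 × 10^-17 s = 24.8 as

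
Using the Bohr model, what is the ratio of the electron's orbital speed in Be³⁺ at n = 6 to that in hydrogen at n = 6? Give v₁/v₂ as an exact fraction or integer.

v ∝ Z^1 · n^-1
v₁/v₂ = (4/1)^1 · (6/6)^-1 = 4

4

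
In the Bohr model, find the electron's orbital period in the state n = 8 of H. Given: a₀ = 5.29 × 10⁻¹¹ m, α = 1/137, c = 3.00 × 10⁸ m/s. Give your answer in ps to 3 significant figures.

r = n²a₀/Z = 8²·5.29 × 10⁻¹¹/1 = 3.39 × 10⁻⁹ m
v = Zαc/n = 1·0.00730·3.00 × 10⁸/8 = 2.74 × 10⁵ m/s
T = 2πr/v = 7.77 × 10⁻¹⁴ s = 0.0777 ps

0.0777 ps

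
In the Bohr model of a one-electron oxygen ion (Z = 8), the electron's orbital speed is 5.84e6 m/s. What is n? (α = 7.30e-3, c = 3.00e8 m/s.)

3

v_n = Zαc/n ⇒ n = Zαc/v = 8 × 0.00730 × 3.00e8 / 5.84e6 ≈ 3.00
n = 3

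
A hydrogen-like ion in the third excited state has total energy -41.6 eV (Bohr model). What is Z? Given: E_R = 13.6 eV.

E_n = −E_R Z²/n² ⇒ Z² = −E_n n²/E_R = 41.6 × 4² / 13.6 ≈ 48.94
Z = 7

7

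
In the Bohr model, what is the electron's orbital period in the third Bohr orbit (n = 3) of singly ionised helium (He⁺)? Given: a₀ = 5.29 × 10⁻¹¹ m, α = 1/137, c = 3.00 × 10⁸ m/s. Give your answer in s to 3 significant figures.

r = n²a₀/Z = 3²·5.29 × 10⁻¹¹/2 = 2.38 × 10⁻¹⁰ m
v = Zαc/n = 2·0.00730·3.00 × 10⁸/3 = 1.46 × 10⁶ m/s
T = 2πr/v = 1.02 × 10⁻¹⁵ s

1.02 × 10⁻¹⁵ s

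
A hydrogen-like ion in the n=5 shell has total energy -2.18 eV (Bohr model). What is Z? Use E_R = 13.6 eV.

2

E_n = −E_R Z²/n² ⇒ Z² = −E_n n²/E_R = 2.18 × 5² / 13.6 ≈ 4.01
Z = 2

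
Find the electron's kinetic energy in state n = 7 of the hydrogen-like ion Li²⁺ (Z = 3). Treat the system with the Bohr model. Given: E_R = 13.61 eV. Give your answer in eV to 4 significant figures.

2.500 eV

For a Coulomb orbit the virial theorem gives K = −E_n.
E_n = −E_R·Z²/n², so K = E_R·Z²/n² = 13.61 × 3²/7² = 2.500 eV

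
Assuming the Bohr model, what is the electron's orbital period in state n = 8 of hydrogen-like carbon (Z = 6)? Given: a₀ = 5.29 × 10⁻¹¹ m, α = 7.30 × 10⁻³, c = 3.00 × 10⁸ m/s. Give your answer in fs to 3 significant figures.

2.16 fs

r = n²a₀/Z = 8²·5.29 × 10⁻¹¹/6 = 5.64 × 10⁻¹⁰ m
v = Zαc/n = 6·0.00730·3.00 × 10⁸/8 = 1.64 × 10⁶ m/s
T = 2πr/v = 2.16 × 10⁻¹⁵ s = 2.16 fs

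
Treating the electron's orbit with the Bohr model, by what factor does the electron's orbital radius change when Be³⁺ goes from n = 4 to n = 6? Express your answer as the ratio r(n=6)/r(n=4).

r ∝ Z^-1 · n^2; with Z fixed, r ∝ n^2.
r(n=6)/r(n=4) = (6/4)^2 = 9/4

9/4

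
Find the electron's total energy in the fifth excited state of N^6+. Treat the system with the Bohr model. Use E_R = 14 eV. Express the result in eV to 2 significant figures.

E_n = −E_R·Z²/n² = −14 × 7²/6² = -19 eV

-19 eV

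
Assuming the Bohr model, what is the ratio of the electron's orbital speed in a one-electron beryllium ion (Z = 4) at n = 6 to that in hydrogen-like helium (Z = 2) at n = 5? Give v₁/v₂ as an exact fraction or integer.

5/3

v ∝ Z^1 · n^-1
v₁/v₂ = (4/2)^1 · (6/5)^-1 = 5/3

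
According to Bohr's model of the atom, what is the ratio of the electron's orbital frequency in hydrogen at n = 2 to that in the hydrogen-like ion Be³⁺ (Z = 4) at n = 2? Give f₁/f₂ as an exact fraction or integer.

1/16

f ∝ Z^2 · n^-3
f₁/f₂ = (1/4)^2 · (2/2)^-3 = 1/16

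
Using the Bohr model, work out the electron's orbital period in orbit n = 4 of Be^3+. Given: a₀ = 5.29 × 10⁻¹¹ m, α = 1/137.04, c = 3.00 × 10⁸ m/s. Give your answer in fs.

0.607 fs

r = n²a₀/Z = 4²·5.29 × 10⁻¹¹/4 = 2.12 × 10⁻¹⁰ m
v = Zαc/n = 4·0.00730·3.00 × 10⁸/4 = 2.19 × 10⁶ m/s
T = 2πr/v = 6.07 × 10⁻¹⁶ s = 0.607 fs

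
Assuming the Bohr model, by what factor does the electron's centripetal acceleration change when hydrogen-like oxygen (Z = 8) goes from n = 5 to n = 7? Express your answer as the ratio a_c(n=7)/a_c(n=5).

625/2401

a_c ∝ Z^3 · n^-4; with Z fixed, a_c ∝ n^-4.
a_c(n=7)/a_c(n=5) = (7/5)^-4 = 625/2401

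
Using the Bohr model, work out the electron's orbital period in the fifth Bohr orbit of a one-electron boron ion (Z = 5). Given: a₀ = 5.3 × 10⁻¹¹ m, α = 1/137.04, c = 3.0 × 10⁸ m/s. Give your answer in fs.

0.76 fs

r = n²a₀/Z = 5²·5.3 × 10⁻¹¹/5 = 2.6 × 10⁻¹⁰ m
v = Zαc/n = 5·0.0073·3.0 × 10⁸/5 = 2.2 × 10⁶ m/s
T = 2πr/v = 7.6 × 10⁻¹⁶ s = 0.76 fs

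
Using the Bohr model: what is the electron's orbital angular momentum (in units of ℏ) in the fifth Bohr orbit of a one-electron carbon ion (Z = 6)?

5

L_n = nℏ, so L/ℏ = n = 5.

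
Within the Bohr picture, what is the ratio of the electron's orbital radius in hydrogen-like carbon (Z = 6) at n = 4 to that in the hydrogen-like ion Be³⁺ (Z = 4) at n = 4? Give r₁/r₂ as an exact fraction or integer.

2/3

r ∝ Z^-1 · n^2
r₁/r₂ = (6/4)^-1 · (4/4)^2 = 2/3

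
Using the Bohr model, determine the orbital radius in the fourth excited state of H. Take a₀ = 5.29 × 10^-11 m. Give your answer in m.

r_n = n²a₀/Z = 5² × 5.29 × 10^-11 / 1
    = 25 × 5.29 × 10^-11 / 1 = 1.32 × 10^-9 m

1.32 × 10^-9 m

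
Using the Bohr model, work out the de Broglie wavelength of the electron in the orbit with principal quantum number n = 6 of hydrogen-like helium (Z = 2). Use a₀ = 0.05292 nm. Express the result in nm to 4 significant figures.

0.9975 nm

The Bohr quantisation condition is nλ = 2πr_n.
r_n = n²a₀/Z = 0.9526 nm
λ = 2πr_n/n = 2π·0.9526/6 = 0.9975 nm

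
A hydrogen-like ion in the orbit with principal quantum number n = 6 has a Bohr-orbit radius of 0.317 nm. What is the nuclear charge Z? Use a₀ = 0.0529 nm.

r_n = n²a₀/Z ⇒ Z = n²a₀/r = 6² × 0.0529 / 0.317 ≈ 6.01
Z = 6

6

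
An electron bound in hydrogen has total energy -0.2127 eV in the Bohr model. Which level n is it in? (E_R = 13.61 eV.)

E_n = −E_R Z²/n² ⇒ n² = E_R Z²/(−E_n) = 13.61 × 1² / 0.2127 ≈ 63.99
n = 8

8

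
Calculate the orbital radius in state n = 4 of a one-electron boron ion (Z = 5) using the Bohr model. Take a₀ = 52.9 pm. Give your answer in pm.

169 pm

r_n = n²a₀/Z = 4² × 52.9 / 5
    = 16 × 52.9 / 5 = 169 pm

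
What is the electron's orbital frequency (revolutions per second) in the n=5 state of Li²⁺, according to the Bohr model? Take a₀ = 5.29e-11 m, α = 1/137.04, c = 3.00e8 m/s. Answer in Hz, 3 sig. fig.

r = n²a₀/Z = 4.41e-10 m, v = Zαc/n = 1.31e6 m/s
f = v/(2πr) = 4.74e14 Hz

4.74e14 Hz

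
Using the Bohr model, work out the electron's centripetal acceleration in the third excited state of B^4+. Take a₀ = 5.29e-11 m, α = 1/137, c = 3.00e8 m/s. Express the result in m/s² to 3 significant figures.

4.43e22 m/s²

r = n²a₀/Z = 1.69e-10 m, v = Zαc/n = 2.74e6 m/s
a = v²/r = (2.74e6)² / 1.69e-10 = 4.43e22 m/s²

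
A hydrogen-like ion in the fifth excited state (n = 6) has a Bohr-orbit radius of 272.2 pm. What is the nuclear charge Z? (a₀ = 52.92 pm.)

7

r_n = n²a₀/Z ⇒ Z = n²a₀/r = 6² × 52.92 / 272.2 ≈ 7.00
Z = 7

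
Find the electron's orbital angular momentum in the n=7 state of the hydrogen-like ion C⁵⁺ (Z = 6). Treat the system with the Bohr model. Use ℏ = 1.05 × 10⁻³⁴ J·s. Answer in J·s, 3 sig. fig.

7.35 × 10⁻³⁴ J·s

L_n = nℏ = 7 × 1.05 × 10⁻³⁴ = 7.35 × 10⁻³⁴ J·s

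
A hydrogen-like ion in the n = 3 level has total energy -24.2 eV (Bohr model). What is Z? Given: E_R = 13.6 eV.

E_n = −E_R Z²/n² ⇒ Z² = −E_n n²/E_R = 24.2 × 3² / 13.6 ≈ 16.01
Z = 4

4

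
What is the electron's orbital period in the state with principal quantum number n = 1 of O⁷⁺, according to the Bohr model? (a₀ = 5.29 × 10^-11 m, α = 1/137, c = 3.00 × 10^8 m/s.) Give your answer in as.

2.37 as

r = n²a₀/Z = 1²·5.29 × 10^-11/8 = 6.61 × 10^-12 m
v = Zαc/n = 8·0.00730·3.00 × 10^8/1 = 1.75 × 10^7 m/s
T = 2πr/v = 2.37 × 10^-18 s = 2.37 as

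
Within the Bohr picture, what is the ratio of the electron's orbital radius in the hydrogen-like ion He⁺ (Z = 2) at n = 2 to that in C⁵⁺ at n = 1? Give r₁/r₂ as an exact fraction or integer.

r ∝ Z^-1 · n^2
r₁/r₂ = (2/6)^-1 · (2/1)^2 = 12

12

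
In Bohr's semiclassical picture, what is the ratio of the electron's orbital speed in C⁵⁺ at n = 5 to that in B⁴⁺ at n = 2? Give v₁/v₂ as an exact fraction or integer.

v ∝ Z^1 · n^-1
v₁/v₂ = (6/5)^1 · (5/2)^-1 = 12/25

12/25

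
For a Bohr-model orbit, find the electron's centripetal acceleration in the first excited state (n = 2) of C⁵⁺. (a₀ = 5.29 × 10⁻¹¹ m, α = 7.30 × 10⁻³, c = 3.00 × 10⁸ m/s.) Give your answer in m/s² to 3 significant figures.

r = n²a₀/Z = 3.53 × 10⁻¹¹ m, v = Zαc/n = 6.57 × 10⁶ m/s
a = v²/r = (6.57 × 10⁶)² / 3.53 × 10⁻¹¹ = 1.22 × 10²⁴ m/s²

1.22 × 10²⁴ m/s²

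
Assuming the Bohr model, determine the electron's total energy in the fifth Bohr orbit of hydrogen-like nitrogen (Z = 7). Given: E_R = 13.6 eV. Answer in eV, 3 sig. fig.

E_n = −E_R·Z²/n² = −13.6 × 7²/5² = -26.7 eV

-26.7 eV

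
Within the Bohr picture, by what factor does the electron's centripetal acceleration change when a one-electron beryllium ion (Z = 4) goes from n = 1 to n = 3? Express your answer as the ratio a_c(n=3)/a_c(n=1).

1/81

a_c ∝ Z^3 · n^-4; with Z fixed, a_c ∝ n^-4.
a_c(n=3)/a_c(n=1) = (3/1)^-4 = 1/81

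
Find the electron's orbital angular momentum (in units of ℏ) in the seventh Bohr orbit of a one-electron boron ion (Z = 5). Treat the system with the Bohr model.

L_n = nℏ, so L/ℏ = n = 7.

7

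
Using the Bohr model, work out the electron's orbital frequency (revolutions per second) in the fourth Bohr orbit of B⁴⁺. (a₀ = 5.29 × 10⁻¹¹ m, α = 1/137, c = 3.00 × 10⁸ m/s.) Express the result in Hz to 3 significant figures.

2.57 × 10¹⁵ Hz

r = n²a₀/Z = 1.69 × 10⁻¹⁰ m, v = Zαc/n = 2.74 × 10⁶ m/s
f = v/(2πr) = 2.57 × 10¹⁵ Hz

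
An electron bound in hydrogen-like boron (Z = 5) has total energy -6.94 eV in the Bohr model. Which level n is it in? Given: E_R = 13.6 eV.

E_n = −E_R Z²/n² ⇒ n² = E_R Z²/(−E_n) = 13.6 × 5² / 6.94 ≈ 48.99
n = 7

7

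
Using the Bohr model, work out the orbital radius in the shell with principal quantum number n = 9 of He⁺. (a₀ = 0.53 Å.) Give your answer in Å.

r_n = n²a₀/Z = 9² × 0.53 / 2
    = 81 × 0.53 / 2 = 21 Å

21 Å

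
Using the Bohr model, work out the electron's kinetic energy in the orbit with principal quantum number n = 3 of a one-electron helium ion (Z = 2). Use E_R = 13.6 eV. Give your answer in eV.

6.04 eV

For a Coulomb orbit the virial theorem gives K = −E_n.
E_n = −E_R·Z²/n², so K = E_R·Z²/n² = 13.6 × 2²/3² = 6.04 eV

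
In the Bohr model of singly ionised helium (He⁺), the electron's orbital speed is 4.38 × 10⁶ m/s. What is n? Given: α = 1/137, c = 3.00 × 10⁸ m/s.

1

v_n = Zαc/n ⇒ n = Zαc/v = 2 × 0.00730 × 3.00 × 10⁸ / 4.38 × 10⁶ ≈ 1.00
n = 1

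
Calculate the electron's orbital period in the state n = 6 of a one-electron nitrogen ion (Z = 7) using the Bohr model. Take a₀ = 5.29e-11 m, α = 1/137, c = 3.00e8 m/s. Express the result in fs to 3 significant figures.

r = n²a₀/Z = 6²·5.29e-11/7 = 2.72e-10 m
v = Zαc/n = 7·0.00730·3.00e8/6 = 2.55e6 m/s
T = 2πr/v = 6.69e-16 s = 0.669 fs

0.669 fs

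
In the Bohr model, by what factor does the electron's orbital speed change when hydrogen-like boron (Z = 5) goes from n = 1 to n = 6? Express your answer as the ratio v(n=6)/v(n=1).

1/6

v ∝ Z^1 · n^-1; with Z fixed, v ∝ n^-1.
v(n=6)/v(n=1) = (6/1)^-1 = 1/6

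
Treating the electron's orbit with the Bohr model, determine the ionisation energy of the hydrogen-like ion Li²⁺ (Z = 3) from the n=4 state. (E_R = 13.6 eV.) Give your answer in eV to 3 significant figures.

E_n = −E_R·Z²/n² = −13.6 × 3²/4² eV = -7.65 eV
Ionisation energy = −E_n = 7.65 eV

7.65 eV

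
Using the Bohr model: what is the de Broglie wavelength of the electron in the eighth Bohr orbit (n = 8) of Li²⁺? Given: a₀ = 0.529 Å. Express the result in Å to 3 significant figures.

The Bohr quantisation condition is nλ = 2πr_n.
r_n = n²a₀/Z = 11.3 Å
λ = 2πr_n/n = 2π·11.3/8 = 8.86 Å

8.86 Å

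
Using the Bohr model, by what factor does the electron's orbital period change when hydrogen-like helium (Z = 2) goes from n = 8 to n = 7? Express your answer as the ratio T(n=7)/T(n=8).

T ∝ Z^-2 · n^3; with Z fixed, T ∝ n^3.
T(n=7)/T(n=8) = (7/8)^3 = 343/512

343/512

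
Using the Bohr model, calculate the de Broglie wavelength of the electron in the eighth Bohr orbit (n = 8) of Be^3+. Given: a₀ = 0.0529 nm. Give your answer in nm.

0.665 nm

The Bohr quantisation condition is nλ = 2πr_n.
r_n = n²a₀/Z = 0.846 nm
λ = 2πr_n/n = 2π·0.846/8 = 0.665 nm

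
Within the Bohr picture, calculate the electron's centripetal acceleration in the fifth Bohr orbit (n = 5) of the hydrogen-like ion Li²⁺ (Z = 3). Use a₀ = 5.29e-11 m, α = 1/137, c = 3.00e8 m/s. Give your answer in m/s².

3.92e21 m/s²

r = n²a₀/Z = 4.41e-10 m, v = Zαc/n = 1.31e6 m/s
a = v²/r = (1.31e6)² / 4.41e-10 = 3.92e21 m/s²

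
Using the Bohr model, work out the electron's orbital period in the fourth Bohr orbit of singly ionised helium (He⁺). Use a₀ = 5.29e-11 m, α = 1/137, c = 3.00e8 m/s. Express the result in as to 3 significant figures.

2430 as

r = n²a₀/Z = 4²·5.29e-11/2 = 4.23e-10 m
v = Zαc/n = 2·0.00730·3.00e8/4 = 1.09e6 m/s
T = 2πr/v = 2.43e-15 s = 2430 as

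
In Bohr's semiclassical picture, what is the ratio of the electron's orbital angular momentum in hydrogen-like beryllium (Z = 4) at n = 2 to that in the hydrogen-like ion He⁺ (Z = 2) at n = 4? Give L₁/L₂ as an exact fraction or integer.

L = nℏ is independent of Z.
L₁/L₂ = n₁/n₂ = 2/4 = 1/2

1/2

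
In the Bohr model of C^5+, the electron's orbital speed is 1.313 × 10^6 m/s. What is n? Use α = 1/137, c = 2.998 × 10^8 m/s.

v_n = Zαc/n ⇒ n = Zαc/v = 6 × 0.007299 × 2.998 × 10^8 / 1.313 × 10^6 ≈ 10.00
n = 10

10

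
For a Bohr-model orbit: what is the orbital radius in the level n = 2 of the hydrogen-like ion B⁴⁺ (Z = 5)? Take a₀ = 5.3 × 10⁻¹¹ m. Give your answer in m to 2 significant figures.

4.2 × 10⁻¹¹ m

r_n = n²a₀/Z = 2² × 5.3 × 10⁻¹¹ / 5
    = 4 × 5.3 × 10⁻¹¹ / 5 = 4.2 × 10⁻¹¹ m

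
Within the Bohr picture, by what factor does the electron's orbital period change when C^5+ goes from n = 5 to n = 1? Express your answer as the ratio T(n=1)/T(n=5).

1/125

T ∝ Z^-2 · n^3; with Z fixed, T ∝ n^3.
T(n=1)/T(n=5) = (1/5)^3 = 1/125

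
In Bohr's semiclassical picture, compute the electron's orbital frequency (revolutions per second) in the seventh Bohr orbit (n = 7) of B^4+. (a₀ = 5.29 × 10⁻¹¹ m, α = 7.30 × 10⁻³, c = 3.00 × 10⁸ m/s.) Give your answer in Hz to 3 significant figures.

r = n²a₀/Z = 5.18 × 10⁻¹⁰ m, v = Zαc/n = 1.56 × 10⁶ m/s
f = v/(2πr) = 4.80 × 10¹⁴ Hz

4.80 × 10¹⁴ Hz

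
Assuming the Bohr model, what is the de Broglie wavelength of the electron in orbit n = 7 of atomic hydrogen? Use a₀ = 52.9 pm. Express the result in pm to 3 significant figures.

The Bohr quantisation condition is nλ = 2πr_n.
r_n = n²a₀/Z = 2590 pm
λ = 2πr_n/n = 2π·2590/7 = 2330 pm

2330 pm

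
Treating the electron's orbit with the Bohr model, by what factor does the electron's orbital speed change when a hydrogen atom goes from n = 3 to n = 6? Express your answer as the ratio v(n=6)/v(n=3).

1/2

v ∝ Z^1 · n^-1; with Z fixed, v ∝ n^-1.
v(n=6)/v(n=3) = (6/3)^-1 = 1/2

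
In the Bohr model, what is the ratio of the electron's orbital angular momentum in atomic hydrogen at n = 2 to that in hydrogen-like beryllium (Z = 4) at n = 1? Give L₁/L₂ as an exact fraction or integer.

2

L = nℏ is independent of Z.
L₁/L₂ = n₁/n₂ = 2/1 = 2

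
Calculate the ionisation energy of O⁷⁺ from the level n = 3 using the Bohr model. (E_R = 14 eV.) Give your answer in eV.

100 eV

E_n = −E_R·Z²/n² = −14 × 8²/3² eV = -100 eV
Ionisation energy = −E_n = 100 eV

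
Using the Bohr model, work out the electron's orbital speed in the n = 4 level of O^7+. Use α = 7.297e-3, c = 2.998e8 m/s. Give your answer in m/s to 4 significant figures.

4.375e6 m/s

v_n = Zαc/n = 8 × 0.007297 × 2.998e8 / 4
    = 4.375e6 m/s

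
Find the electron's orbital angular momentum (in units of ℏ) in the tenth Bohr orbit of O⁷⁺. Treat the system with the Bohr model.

L_n = nℏ, so L/ℏ = n = 10.

10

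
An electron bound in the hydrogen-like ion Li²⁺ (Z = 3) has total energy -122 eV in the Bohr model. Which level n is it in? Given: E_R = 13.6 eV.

1

E_n = −E_R Z²/n² ⇒ n² = E_R Z²/(−E_n) = 13.6 × 3² / 122 ≈ 1.00
n = 1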